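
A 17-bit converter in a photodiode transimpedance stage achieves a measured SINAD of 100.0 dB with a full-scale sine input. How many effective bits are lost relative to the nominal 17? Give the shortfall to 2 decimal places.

N_eff = (100.0 − 1.76)/6.02 = 16.3189 bits.
17 − 16.3189 = 0.68 bits below nominal.

0.68 bits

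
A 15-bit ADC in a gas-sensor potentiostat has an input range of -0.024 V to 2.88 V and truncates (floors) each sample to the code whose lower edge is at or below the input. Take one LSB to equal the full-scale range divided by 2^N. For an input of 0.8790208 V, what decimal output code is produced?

10189

Span: 2.88 V − (-0.024 V) = 2.904 V. LSB = 2.904 V / 2^15 ≈ 88.62 µV.
code = ⌊(V_in − V_min)/LSB⌋ = ⌊(V_in − V_min) × 2^15 / range⌋
     = ⌊(0.8790208 − (-0.024)) × 32768 / 2.904⌋ = ⌊0.9030208 × 32768/2.904⌋
     = ⌊10189.458⌋ = 10189.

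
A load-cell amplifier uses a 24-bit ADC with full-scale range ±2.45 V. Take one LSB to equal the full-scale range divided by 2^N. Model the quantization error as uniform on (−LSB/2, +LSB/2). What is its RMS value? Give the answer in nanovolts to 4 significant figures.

The full-scale span is 2.45 − (-2.45) = 4.9 V.
Step size = 4.9/16777216 V = 292.063 nV.
σ_q = LSB/√12 = 292.063 nV/3.4641 = 84.31 nV.

84.31 nV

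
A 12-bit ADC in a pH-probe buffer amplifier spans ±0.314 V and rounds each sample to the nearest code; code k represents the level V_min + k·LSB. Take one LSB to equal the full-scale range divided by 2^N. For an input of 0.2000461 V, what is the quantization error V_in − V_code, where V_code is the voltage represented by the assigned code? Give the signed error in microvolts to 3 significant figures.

−36.9 µV

Span: 0.314 V − (-0.314 V) = 0.628 V. LSB = 0.628 V / 2^12 ≈ 153.3 µV.
Position in LSBs: (0.2000461 − (-0.314)) × 4096/0.628 = 3352.7593; rounding gives k = 3353.
V_code = V_min + k × range/2^12 = -0.314 + 3353 × 0.628/4096 = 0.2000830078 V.
V_in − V_code = 0.2000461 − (0.2000830078) = −36.9 µV.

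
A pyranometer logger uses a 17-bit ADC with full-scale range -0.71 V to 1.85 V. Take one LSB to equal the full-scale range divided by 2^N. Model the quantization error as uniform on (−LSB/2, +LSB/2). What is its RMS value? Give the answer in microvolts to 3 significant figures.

Span: 1.85 V − (-0.71 V) = 2.56 V.
One LSB is 2.56 V / 131072 = 19.531 µV.
V_rms = LSB/√12 = 19.531 µV / √12 = 5.64 µV.

5.64 µV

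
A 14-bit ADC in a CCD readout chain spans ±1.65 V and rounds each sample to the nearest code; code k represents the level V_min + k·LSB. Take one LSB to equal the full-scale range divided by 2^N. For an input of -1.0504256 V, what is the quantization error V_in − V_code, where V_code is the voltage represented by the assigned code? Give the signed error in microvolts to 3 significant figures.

Range = 1.65 − (-1.65) = 3.3 V. LSB = 3.3 V / 2^14 ≈ 201.4 µV.
(-1.0504256 − (-1.65)) / LSB = 0.5995744 × 16384/3.3 = 2976.7961. Nearest integer: k = 2977.
Reconstructed level: -1.65 + 2977 × 3.3/16384 V = -1.0503845215 V.
Error = V_in − V_code = -1.0504256 − (-1.0503845215) = −41.1 µV.

−41.1 µV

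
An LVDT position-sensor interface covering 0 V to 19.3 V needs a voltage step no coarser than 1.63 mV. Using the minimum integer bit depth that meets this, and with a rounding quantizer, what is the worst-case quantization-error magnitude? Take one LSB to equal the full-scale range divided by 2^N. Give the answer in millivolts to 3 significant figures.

Range is 19.3 V.
Levels needed ≥ 19.3/1.63 mV = 11840. 2^14 = 16384 suffices, so N_min = 14.
One LSB is 19.3 V / 16384 = 1.1780 mV.
|e|_max = LSB/2 = 0.589 mV.

0.589 mV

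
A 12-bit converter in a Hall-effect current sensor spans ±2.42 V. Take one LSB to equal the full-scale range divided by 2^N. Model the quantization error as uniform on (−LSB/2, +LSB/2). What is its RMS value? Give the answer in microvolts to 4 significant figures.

341.1 µV

Span: 2.42 V − (-2.42 V) = 4.84 V.
LSB = 4.84 V ÷ 2^12 = 4.84/4096 V = 1.18164 mV.
For a uniform distribution on [−LSB/2, +LSB/2], V_rms = LSB/√12 = 1.18164 mV/3.4641 = 341.1 µV.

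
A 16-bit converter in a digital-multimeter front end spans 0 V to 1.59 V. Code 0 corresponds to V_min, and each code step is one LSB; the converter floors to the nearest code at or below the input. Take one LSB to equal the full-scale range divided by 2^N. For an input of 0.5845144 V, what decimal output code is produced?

Full-scale range = 1.59 V. LSB = 1.59 V / 2^16 ≈ 24.26 µV.
code = ⌊(V_in − V_min)/LSB⌋ = ⌊(V_in − V_min) × 2^16 / range⌋
     = ⌊(0.5845144 − (0)) × 65536 / 1.59⌋ = ⌊0.5845144 × 65536/1.59⌋
     = ⌊24092.287⌋ = 24092.

24092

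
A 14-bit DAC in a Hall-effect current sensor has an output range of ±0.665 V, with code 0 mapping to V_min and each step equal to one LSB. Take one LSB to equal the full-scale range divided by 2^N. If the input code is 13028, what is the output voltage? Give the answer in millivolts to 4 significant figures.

Span: 0.665 V − (-0.665 V) = 1.33 V. LSB = 1.33 V / 2^14.
V_out = -0.665 + 13028 × (1.33/16384) V
      = -0.665 + 1.05757 = 0.392571 V.

392.6 mV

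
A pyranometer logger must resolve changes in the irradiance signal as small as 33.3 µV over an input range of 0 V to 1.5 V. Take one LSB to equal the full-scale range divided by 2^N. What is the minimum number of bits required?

16 bits

Range is 1.5 V.
1.5 V / 33.3 µV = 45050. Since 2^15 = 32768 and 2^16 = 65536, N = 16.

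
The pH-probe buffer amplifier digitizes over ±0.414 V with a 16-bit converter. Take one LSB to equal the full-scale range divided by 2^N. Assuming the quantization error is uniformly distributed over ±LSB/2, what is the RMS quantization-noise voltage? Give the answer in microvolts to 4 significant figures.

3.647 µV

Span: 0.414 V − (-0.414 V) = 0.828 V.
Step size = 0.828/65536 V = 12.6343 µV.
σ_q = LSB/√12 = 12.6343 µV/3.4641 = 3.647 µV.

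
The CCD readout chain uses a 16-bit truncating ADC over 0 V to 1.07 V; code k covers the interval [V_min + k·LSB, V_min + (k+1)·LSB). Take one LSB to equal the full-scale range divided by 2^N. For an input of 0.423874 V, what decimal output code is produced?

Range is 1.07 V. LSB = 1.07 V / 2^16 ≈ 16.33 µV.
code = ⌊(V_in − V_min)/LSB⌋ = ⌊(V_in − V_min) × 2^16 / range⌋
     = ⌊(0.423874 − (0)) × 65536 / 1.07⌋ = ⌊0.423874 × 65536/1.07⌋
     = ⌊25961.688⌋ = 25961.

25961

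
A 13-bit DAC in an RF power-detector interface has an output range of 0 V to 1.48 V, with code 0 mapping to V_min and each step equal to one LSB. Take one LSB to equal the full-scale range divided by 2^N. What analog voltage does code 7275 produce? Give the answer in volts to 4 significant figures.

1.314 V

V_FS = 1.48 V. LSB = 1.48 V / 2^13.
V_out = 0 + 7275 × (1.48/8192) V
      = 0 V + 1.31433 V = 1.31433 V.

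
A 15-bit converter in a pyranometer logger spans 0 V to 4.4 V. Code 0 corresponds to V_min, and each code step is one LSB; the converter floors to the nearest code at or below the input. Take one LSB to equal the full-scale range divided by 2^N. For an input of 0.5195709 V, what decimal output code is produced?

3869

V_FS = 4.4 V. LSB = 4.4 V / 2^15 ≈ 134.3 µV.
(V_in − V_min) × 2^15/range = (0.5195709 − (0)) × 32768/4.4 = 3869.386.
Floor → code = 3869.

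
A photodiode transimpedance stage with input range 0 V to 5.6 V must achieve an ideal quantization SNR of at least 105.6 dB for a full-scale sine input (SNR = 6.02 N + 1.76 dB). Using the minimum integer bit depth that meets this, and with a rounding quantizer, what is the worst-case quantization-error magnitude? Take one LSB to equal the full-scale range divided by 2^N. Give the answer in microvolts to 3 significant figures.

10.7 µV

Range is 5.6 V.
6.02 N + 1.76 ≥ 105.6 gives N ≥ 17.249, so the minimum integer is 18.
LSB = 5.6 V ÷ 2^18 = 5.6/262144 V = 21.362 µV.
Half an LSB is 10.7 µV.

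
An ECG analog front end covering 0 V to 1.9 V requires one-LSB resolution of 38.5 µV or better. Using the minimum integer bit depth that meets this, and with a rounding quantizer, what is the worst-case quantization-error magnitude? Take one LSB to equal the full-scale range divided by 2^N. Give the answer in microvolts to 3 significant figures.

Span = 1.9 V.
1.9 V / 38.5 µV = 49350. Since 2^15 = 32768 and 2^16 = 65536, N = 16.
Step size = 1.9/65536 V = 28.992 µV.
|e|_max = LSB/2 = 14.5 µV.

14.5 µV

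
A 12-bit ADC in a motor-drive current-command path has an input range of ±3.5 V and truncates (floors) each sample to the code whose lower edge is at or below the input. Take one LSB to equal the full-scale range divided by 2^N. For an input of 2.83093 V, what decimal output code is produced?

The full-scale span is 3.5 − (-3.5) = 7 V. LSB = 7 V / 2^12 ≈ 1.709 mV.
code = ⌊(V_in − V_min)/LSB⌋ = ⌊(V_in − V_min) × 2^12 / range⌋
     = ⌊(2.83093 − (-3.5)) × 4096 / 7⌋ = ⌊6.33093 × 4096/7⌋
     = ⌊3704.498⌋ = 3704.

3704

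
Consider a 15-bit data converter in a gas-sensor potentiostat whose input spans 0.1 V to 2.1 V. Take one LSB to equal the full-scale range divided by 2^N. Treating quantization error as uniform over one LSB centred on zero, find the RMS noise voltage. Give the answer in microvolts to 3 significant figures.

17.6 µV

Span: 2.1 V − (0.1 V) = 2 V.
Step size = 2/32768 V = 61.035 µV.
RMS of a uniform error over width LSB is LSB/√12 = 17.6 µV.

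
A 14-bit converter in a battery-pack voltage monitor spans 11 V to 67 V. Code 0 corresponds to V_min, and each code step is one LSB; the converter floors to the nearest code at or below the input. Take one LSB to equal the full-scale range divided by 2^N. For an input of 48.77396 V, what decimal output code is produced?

11051

The full-scale span is 67 − (11) = 56 V. LSB = 56 V / 2^14 ≈ 3.418 mV.
code = ⌊(V_in − V_min)/LSB⌋ = ⌊(V_in − V_min) × 2^14 / range⌋
     = ⌊(48.77396 − (11)) × 16384 / 56⌋ = ⌊37.77396 × 16384/56⌋
     = ⌊11051.581⌋ = 11051.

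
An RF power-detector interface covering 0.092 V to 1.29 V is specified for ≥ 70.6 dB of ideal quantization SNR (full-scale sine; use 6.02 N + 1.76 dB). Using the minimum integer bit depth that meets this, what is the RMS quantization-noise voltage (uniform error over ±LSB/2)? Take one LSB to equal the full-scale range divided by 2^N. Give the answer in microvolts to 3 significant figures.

Range = 1.29 − (0.092) = 1.198 V.
Solving 6.02 N ≥ 70.6 − 1.76: N ≥ 11.435. Round up → N = 12.
LSB = 1.198 V ÷ 2^12 = 1.198/4096 V = 292.48 µV.
σ_q = LSB/√12 = 292.48 µV/3.4641 = 84.4 µV.

84.4 µV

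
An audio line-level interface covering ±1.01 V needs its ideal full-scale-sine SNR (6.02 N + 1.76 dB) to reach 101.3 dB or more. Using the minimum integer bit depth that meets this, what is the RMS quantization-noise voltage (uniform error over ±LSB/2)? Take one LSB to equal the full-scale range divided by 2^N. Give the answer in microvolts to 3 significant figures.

4.45 µV

Full-scale range = 1.01 V − (-1.01 V) = 2.02 V.
Required N = ⌈(101.3 − 1.76)/6.02⌉ = ⌈16.535⌉ = 17.
One LSB is 2.02 V / 131072 = 15.411 µV.
σ_q = LSB/√12 = 15.411 µV/3.4641 = 4.45 µV.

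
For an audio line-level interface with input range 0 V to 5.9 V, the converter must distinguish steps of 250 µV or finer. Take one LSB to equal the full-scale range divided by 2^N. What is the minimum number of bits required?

Full-scale range = 5.9 V.
5.9 V / 250 µV = 23600. Since 2^14 = 16384 and 2^15 = 32768, N = 15.

15 bits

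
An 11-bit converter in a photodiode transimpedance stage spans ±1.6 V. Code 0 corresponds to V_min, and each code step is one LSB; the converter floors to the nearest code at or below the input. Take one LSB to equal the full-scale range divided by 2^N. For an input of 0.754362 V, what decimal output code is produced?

Range = 1.6 − (-1.6) = 3.2 V. LSB = 3.2 V / 2^11 ≈ 1.562 mV.
code = ⌊(V_in − V_min)/LSB⌋ = ⌊(V_in − V_min) × 2^11 / range⌋
     = ⌊(0.754362 − (-1.6)) × 2048 / 3.2⌋ = ⌊2.354362 × 2048/3.2⌋
     = ⌊1506.792⌋ = 1506.

1506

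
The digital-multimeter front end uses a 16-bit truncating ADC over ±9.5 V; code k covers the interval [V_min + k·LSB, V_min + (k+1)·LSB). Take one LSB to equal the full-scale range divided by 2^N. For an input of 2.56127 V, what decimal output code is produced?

The full-scale span is 9.5 − (-9.5) = 19 V. LSB = 19 V / 2^16 ≈ 289.9 µV.
code = ⌊(V_in − V_min)/LSB⌋ = ⌊(V_in − V_min) × 2^16 / range⌋
     = ⌊(2.56127 − (-9.5)) × 65536 / 19⌋ = ⌊12.06127 × 65536/19⌋
     = ⌊41602.494⌋ = 41602.

41602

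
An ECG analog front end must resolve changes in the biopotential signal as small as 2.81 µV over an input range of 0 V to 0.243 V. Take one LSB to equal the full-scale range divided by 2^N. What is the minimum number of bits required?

17 bits

V_FS = 0.243 V.
Need 2^N ≥ 0.243 V / 2.81 µV = 86480 → N_min = 17.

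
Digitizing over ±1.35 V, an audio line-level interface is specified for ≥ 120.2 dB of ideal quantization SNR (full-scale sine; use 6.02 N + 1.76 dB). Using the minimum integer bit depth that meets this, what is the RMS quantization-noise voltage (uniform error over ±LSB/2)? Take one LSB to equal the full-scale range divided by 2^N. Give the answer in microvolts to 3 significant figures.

Span: 1.35 V − (-1.35 V) = 2.7 V.
Required N = ⌈(120.2 − 1.76)/6.02⌉ = ⌈19.674⌉ = 20.
One LSB is 2.7 V / 1048576 = 2.5749 µV.
V_rms = LSB/√12 = 0.743 µV.

0.743 µV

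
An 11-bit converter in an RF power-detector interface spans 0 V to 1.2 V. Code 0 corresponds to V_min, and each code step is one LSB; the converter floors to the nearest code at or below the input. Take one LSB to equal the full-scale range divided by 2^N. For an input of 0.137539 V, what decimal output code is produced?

V_FS = 1.2 V. LSB = 1.2 V / 2^11 ≈ 0.5859 mV.
code = ⌊(V_in − V_min)/LSB⌋ = ⌊(V_in − V_min) × 2^11 / range⌋
     = ⌊(0.137539 − (0)) × 2048 / 1.2⌋ = ⌊0.137539 × 2048/1.2⌋
     = ⌊234.733⌋ = 234.

234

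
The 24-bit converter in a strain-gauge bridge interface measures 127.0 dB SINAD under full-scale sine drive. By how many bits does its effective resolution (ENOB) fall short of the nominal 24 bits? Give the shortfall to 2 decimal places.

3.20 bits

Effective bits = (127.0 − 1.76)/6.02 = 20.8040.
24 − 20.8040 = 3.20 bits below nominal.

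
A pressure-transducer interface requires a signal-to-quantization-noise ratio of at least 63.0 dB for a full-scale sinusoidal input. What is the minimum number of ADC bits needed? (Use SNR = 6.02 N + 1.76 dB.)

11 bits

Required N = ⌈(63.0 − 1.76)/6.02⌉ = ⌈10.173⌉ = 11.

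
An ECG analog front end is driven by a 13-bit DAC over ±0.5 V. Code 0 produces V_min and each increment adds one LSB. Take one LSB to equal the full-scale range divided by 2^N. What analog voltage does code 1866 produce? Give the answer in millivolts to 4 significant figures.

-272.2 mV

Span: 0.5 V − (-0.5 V) = 1 V. LSB = 1 V / 2^13.
Output = V_min + (1866/8192) × range = -0.5 + 0.227783 × 1 V
      = -0.5 + 0.227783 = -0.272217 V.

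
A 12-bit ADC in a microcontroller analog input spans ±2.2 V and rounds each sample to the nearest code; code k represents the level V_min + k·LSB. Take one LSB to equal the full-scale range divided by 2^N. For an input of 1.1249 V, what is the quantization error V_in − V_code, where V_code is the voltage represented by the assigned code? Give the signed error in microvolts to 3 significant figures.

Full-scale range = 2.2 V − (-2.2 V) = 4.4 V. LSB = 4.4 V / 2^12 ≈ 1.074 mV.
Position in LSBs: (1.1249 − (-2.2)) × 4096/4.4 = 3095.1796; rounding gives k = 3095.
V_code = -2.2 + (3095/4096) × 4.4 = 1.124707031 V.
Error = V_in − V_code = 1.1249 − (1.124707031) = +193 µV.

+193 µV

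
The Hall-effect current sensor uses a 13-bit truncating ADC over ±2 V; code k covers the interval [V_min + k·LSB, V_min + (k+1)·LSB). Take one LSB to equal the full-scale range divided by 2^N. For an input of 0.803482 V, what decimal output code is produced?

Span: 2 V − (-2 V) = 4 V. LSB = 4 V / 2^13 ≈ 488.3 µV.
code = ⌊(V_in − V_min)/LSB⌋ = ⌊(V_in − V_min) × 2^13 / range⌋
     = ⌊(0.803482 − (-2)) × 8192 / 4⌋ = ⌊2.803482 × 8192/4⌋
     = ⌊5741.531⌋ = 5741.

5741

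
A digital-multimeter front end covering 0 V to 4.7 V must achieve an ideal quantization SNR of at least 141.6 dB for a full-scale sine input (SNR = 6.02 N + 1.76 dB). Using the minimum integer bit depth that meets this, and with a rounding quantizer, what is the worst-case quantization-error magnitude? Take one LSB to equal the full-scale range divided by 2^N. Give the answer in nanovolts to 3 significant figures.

140 nV

V_FS = 4.7 V.
6.02 N + 1.76 ≥ 141.6 gives N ≥ 23.229, so the minimum integer is 24.
LSB = 4.7 V ÷ 2^24 = 4.7/16777216 V = 280.14 nV.
Half an LSB is 140 nV.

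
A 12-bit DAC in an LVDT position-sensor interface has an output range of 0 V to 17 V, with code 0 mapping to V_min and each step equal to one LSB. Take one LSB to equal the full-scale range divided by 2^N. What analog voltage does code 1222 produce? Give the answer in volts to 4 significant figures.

5.072 V

Range is 17 V. LSB = 17 V / 2^12.
V_out = V_min + code × LSB = 0 V + 1222 × 17 V / 4096
      = 0 + 5.07178 = 5.07178 V.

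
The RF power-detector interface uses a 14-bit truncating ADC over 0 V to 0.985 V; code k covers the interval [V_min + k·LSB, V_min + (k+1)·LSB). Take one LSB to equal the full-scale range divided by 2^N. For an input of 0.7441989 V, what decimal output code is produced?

Span = 0.985 V. LSB = 0.985 V / 2^14 ≈ 60.12 µV.
V_in − V_min = 0.7441989 − (0) = 0.7441989 V.
Divide by LSB: 0.7441989 × 16384/0.985 = 12378.6343.
Truncating gives code 12378.

12378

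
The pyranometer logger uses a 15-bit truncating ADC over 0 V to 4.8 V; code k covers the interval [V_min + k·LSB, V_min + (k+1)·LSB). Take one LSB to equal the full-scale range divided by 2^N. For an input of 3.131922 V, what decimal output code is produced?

21380

V_FS = 4.8 V. LSB = 4.8 V / 2^15 ≈ 146.5 µV.
V_in − V_min = 3.131922 − (0) = 3.131922 V.
Divide by LSB: 3.131922 × 32768/4.8 = 21380.5875.
Truncating gives code 21380.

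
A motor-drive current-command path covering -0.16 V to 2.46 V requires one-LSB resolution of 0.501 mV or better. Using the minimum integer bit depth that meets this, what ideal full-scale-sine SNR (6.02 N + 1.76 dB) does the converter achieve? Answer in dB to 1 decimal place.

80.0 dB

Span: 2.46 V − (-0.16 V) = 2.62 V.
Levels needed ≥ 2.62/0.501 mV = 5230. 2^13 = 8192 suffices, so N_min = 13.
Ideal SNR at N = 13: 6.02·13 + 1.76 = 80.0 dB.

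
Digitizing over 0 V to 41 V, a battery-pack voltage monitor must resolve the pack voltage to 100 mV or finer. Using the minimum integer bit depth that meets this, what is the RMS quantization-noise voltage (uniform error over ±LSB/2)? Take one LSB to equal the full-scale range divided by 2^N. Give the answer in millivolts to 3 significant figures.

V_FS = 41 V.
Required number of levels: 41/100 mV = 410.00; smallest N with 2^N ≥ that is 9.
One LSB is 41 V / 512 = 80.078 mV.
RMS noise = LSB/√12 = 23.1 mV.

23.1 mV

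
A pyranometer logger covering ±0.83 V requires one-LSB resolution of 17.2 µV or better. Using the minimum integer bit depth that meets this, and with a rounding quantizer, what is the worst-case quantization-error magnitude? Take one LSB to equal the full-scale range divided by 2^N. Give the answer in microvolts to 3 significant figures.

Range = 0.83 − (-0.83) = 1.66 V.
1.66 V / 17.2 µV = 96510. Since 2^16 = 65536 and 2^17 = 131072, N = 17.
LSB = 1.66 V ÷ 2^17 = 1.66/131072 V = 12.665 µV.
|e|_max = LSB/2 = 6.33 µV.

6.33 µV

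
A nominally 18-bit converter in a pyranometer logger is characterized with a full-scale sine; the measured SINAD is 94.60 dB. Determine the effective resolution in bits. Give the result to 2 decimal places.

15.42 bits

ENOB = (94.60 − 1.76)/6.02 = 15.4219 bits.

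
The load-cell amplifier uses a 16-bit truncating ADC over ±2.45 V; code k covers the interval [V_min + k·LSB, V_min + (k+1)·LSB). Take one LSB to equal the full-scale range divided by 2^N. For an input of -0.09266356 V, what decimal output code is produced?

The full-scale span is 2.45 − (-2.45) = 4.9 V. LSB = 4.9 V / 2^16 ≈ 74.77 µV.
code = ⌊(V_in − V_min)/LSB⌋ = ⌊(V_in − V_min) × 2^16 / range⌋
     = ⌊(-0.09266356 − (-2.45)) × 65536 / 4.9⌋ = ⌊2.35733644 × 65536/4.9⌋
     = ⌊31528.653⌋ = 31528.

31528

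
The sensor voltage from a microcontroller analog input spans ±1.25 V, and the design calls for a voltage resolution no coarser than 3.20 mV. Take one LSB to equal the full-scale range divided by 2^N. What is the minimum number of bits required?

Range = 1.25 − (-1.25) = 2.5 V.
Required number of levels: 2.5/3.20 mV = 781.25; smallest N with 2^N ≥ that is 10.

10 bits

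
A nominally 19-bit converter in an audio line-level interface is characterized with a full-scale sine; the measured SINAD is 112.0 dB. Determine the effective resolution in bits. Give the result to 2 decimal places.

ENOB = (112.0 − 1.76)/6.02 = 18.3123 bits.

18.31 bits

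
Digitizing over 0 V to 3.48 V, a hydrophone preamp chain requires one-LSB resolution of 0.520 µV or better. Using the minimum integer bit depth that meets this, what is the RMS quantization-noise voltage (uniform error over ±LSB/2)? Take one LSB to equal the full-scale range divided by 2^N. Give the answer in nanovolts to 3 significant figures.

120 nV

Full-scale range = 3.48 V.
Levels needed ≥ 3.48/0.520 µV = 6.692e6. 2^23 = 8388608 suffices, so N_min = 23.
One LSB is 3.48 V / 8388608 = 414.85 nV.
RMS noise = LSB/√12 = 120 nV.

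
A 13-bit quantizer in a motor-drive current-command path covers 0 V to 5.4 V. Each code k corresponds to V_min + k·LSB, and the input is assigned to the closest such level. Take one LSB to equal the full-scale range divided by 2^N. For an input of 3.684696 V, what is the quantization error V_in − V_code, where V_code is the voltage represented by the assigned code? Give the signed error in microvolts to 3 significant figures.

−118 µV

V_FS = 5.4 V. LSB = 5.4 V / 2^13 ≈ 0.6592 mV.
(V_in − V_min)/LSB = (3.684696 − (0)) × 8192/5.4 = 5589.8203 → nearest code k = 5590.
V_code = V_min + k × range/2^13 = 0 + 5590 × 5.4/8192 = 3.684814453 V.
V_in − V_code = 3.684696 − (3.684814453) = −118 µV.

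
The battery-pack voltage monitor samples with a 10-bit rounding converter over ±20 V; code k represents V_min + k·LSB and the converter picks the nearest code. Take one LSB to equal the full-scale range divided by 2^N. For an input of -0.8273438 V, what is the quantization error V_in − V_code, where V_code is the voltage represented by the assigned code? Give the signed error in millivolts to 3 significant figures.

Range = 20 − (-20) = 40 V. LSB = 40 V / 2^10 ≈ 39.06 mV.
Position in LSBs: (-0.8273438 − (-20)) × 1024/40 = 490.8200; rounding gives k = 491.
V_code = -20 + (491/1024) × 40 = -0.8203125000 V.
V_in − V_code = -0.8273438 − (-0.8203125000) = −7.03 mV.

−7.03 mV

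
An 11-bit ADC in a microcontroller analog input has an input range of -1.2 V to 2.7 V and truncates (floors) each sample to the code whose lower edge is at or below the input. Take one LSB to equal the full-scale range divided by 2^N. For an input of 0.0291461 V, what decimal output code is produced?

645

Full-scale range = 2.7 V − (-1.2 V) = 3.9 V. LSB = 3.9 V / 2^11 ≈ 1.904 mV.
(V_in − V_min) × 2^11/range = (0.0291461 − (-1.2)) × 2048/3.9 = 645.459.
Floor → code = 645.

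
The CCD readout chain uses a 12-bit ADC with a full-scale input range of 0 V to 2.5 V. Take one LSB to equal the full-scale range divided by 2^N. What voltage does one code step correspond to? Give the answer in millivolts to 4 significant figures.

V_FS = 2.5 V.
There are 2^12 = 4096 steps.
LSB = 2.5 V / 2^12 = 0.6104 mV.

0.6104 mV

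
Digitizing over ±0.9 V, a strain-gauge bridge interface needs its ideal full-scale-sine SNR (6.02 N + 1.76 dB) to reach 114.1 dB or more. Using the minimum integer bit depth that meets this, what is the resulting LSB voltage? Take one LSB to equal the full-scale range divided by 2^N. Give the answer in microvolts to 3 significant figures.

3.43 µV

Span: 0.9 V − (-0.9 V) = 1.8 V.
N ≥ (114.1 − 1.76)/6.02 = 18.661 → N_min = 19.
Step size = 1.8/524288 V = 3.43 µV.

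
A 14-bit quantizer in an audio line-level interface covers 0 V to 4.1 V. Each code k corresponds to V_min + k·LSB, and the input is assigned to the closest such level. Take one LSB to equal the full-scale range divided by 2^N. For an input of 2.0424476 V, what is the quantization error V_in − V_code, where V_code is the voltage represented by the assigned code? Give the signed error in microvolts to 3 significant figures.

−45.1 µV

Range is 4.1 V. LSB = 4.1 V / 2^14 ≈ 250.2 µV.
Position in LSBs: (2.0424476 − (0)) × 16384/4.1 = 8161.8199; rounding gives k = 8162.
V_code = 0 + (8162/16384) × 4.1 = 2.0424926758 V.
Error = V_in − V_code = 2.0424476 − (2.0424926758) = −45.1 µV.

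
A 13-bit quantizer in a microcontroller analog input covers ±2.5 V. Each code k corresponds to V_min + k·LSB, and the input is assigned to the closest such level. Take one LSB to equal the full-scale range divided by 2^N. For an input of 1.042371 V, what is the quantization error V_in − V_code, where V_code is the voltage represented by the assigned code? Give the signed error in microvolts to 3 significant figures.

−109 µV

Span: 2.5 V − (-2.5 V) = 5 V. LSB = 5 V / 2^13 ≈ 0.6104 mV.
(V_in − V_min)/LSB = (1.042371 − (-2.5)) × 8192/5 = 5803.8206 → nearest code k = 5804.
V_code = -2.5 + (5804/8192) × 5 = 1.042480469 V.
V_in − V_code = 1.042371 − (1.042480469) = −109 µV.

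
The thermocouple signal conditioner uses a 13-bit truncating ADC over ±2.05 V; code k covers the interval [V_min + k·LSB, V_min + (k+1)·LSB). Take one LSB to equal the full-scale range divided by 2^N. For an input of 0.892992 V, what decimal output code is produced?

Full-scale range = 2.05 V − (-2.05 V) = 4.1 V. LSB = 4.1 V / 2^13 ≈ 0.5005 mV.
V_in − V_min = 0.892992 − (-2.05) = 2.942992 V.
Divide by LSB: 2.942992 × 8192/4.1 = 5880.2416.
Truncating gives code 5880.

5880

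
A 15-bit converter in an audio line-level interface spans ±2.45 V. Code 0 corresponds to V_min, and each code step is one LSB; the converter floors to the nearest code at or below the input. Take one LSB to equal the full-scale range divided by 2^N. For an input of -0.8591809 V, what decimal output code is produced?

The full-scale span is 2.45 − (-2.45) = 4.9 V. LSB = 4.9 V / 2^15 ≈ 149.5 µV.
(V_in − V_min) × 2^15/range = (-0.8591809 − (-2.45)) × 32768/4.9 = 10638.359.
Floor → code = 10638.

10638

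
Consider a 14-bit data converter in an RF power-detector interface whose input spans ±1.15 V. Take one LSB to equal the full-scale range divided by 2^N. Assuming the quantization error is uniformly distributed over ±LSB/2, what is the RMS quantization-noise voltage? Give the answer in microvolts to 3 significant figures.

The full-scale span is 1.15 − (-1.15) = 2.3 V.
LSB = 2.3 V ÷ 2^14 = 2.3/16384 V = 140.38 µV.
For a uniform distribution on [−LSB/2, +LSB/2], V_rms = LSB/√12 = 140.38 µV/3.4641 = 40.5 µV.

40.5 µV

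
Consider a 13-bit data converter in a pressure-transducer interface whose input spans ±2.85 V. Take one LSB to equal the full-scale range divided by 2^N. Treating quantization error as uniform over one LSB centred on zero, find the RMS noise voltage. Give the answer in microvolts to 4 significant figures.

Range = 2.85 − (-2.85) = 5.7 V.
Step size = 5.7/8192 V = 0.695801 mV.
V_rms = LSB/√12 = 0.695801 mV / √12 = 200.9 µV.

200.9 µV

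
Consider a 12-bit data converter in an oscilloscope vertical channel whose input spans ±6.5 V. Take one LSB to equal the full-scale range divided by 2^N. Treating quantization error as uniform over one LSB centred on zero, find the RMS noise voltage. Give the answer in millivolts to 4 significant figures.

The full-scale span is 6.5 − (-6.5) = 13 V.
Step size = 13/4096 V = 3.17383 mV.
σ_q = LSB/√12 = 3.17383 mV/3.4641 = 0.9162 mV.

0.9162 mV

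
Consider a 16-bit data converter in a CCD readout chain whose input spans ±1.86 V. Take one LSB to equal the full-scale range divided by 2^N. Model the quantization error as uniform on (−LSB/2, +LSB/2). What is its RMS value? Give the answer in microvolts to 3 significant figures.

Span: 1.86 V − (-1.86 V) = 3.72 V.
One LSB is 3.72 V / 65536 = 56.763 µV.
RMS of a uniform error over width LSB is LSB/√12 = 16.4 µV.

16.4 µV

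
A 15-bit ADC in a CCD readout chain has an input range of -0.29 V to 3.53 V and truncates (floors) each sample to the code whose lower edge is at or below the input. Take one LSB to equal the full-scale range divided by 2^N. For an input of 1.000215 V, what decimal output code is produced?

Span: 3.53 V − (-0.29 V) = 3.82 V. LSB = 3.82 V / 2^15 ≈ 116.6 µV.
code = ⌊(V_in − V_min)/LSB⌋ = ⌊(V_in − V_min) × 2^15 / range⌋
     = ⌊(1.000215 − (-0.29)) × 32768 / 3.82⌋ = ⌊1.290215 × 32768/3.82⌋
     = ⌊11067.478⌋ = 11067.

11067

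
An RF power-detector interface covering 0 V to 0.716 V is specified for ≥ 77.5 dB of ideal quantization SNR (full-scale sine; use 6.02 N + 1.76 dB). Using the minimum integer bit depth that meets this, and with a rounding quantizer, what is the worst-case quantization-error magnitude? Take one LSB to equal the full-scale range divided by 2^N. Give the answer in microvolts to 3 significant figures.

43.7 µV

V_FS = 0.716 V.
6.02 N + 1.76 ≥ 77.5 gives N ≥ 12.581, so the minimum integer is 13.
LSB = 0.716 V ÷ 2^13 = 0.716/8192 V = 87.402 µV.
Half an LSB is 43.7 µV.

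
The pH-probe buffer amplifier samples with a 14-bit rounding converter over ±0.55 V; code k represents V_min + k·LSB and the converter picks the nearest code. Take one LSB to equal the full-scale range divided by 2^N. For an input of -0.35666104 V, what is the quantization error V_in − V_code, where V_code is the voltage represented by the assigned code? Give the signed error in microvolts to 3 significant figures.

Range = 0.55 − (-0.55) = 1.1 V. LSB = 1.1 V / 2^14 ≈ 67.14 µV.
(V_in − V_min)/LSB = (-0.35666104 − (-0.55)) × 16384/1.1 = 2879.6959 → nearest code k = 2880.
Reconstructed level: -0.55 + 2880 × 1.1/16384 V = -0.35664062500 V.
e = -0.35666104 − (-0.35664062500) = −20.4 µV.

−20.4 µV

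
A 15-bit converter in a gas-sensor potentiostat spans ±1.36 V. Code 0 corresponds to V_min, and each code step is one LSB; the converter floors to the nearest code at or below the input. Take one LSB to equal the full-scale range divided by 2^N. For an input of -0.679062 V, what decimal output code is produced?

8203

Span: 1.36 V − (-1.36 V) = 2.72 V. LSB = 2.72 V / 2^15 ≈ 83.01 µV.
(V_in − V_min) × 2^15/range = (-0.679062 − (-1.36)) × 32768/2.72 = 8203.300.
Floor → code = 8203.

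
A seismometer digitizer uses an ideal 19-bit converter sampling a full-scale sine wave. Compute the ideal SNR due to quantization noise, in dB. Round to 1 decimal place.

116.1 dB

Ideal quantization SNR: 6.02 × 19 + 1.76 dB = 116.1 dB.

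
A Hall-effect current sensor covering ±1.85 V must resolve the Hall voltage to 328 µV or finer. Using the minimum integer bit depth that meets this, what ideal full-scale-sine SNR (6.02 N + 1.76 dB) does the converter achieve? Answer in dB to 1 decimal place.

86.0 dB

Full-scale range = 1.85 V − (-1.85 V) = 3.7 V.
Levels needed ≥ 3.7/328 µV = 11280. 2^14 = 16384 suffices, so N_min = 14.
Ideal SNR at N = 14: 6.02·14 + 1.76 = 86.0 dB.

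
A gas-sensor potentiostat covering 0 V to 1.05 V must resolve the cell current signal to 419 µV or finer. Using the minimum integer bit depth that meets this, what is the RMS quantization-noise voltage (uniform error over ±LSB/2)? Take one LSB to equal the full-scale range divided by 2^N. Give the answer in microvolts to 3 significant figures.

V_FS = 1.05 V.
Required number of levels: 1.05/419 µV = 2506.0; smallest N with 2^N ≥ that is 12.
One LSB is 1.05 V / 4096 = 256.35 µV.
RMS noise = LSB/√12 = 74.0 µV.

74.0 µV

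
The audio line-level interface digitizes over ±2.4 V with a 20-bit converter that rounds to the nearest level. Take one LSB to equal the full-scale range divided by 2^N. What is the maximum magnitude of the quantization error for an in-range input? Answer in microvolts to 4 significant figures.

Span: 2.4 V − (-2.4 V) = 4.8 V.
Step size = 4.8/1048576 V = 4.57764 µV.
Worst-case error for round-to-nearest is half an LSB: 2.289 µV.

2.289 µV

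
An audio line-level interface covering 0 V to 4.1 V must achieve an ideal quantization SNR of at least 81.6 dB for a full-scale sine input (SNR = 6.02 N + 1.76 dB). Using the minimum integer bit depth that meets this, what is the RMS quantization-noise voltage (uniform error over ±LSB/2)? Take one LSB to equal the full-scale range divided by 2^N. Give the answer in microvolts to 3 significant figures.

72.2 µV

Span = 4.1 V.
Solving 6.02 N ≥ 81.6 − 1.76: N ≥ 13.262. Round up → N = 14.
One LSB is 4.1 V / 16384 = 250.24 µV.
RMS noise = LSB/√12 = 72.2 µV.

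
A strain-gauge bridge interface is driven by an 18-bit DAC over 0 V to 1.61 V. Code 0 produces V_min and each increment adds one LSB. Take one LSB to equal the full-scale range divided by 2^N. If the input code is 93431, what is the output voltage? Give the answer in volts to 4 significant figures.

0.5738 V

Span = 1.61 V. LSB = 1.61 V / 2^18.
V_out = 0 + 93431 × (1.61/262144) V
      = 0 + 0.573822 = 0.573822 V.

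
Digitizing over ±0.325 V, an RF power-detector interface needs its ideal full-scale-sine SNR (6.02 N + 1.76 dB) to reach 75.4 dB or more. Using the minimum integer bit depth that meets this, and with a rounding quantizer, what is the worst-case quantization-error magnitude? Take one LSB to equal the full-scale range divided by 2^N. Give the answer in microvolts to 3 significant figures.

39.7 µV

The full-scale span is 0.325 − (-0.325) = 0.65 V.
6.02 N + 1.76 ≥ 75.4 gives N ≥ 12.233, so the minimum integer is 13.
LSB = 0.65 V ÷ 2^13 = 0.65/8192 V = 79.346 µV.
Max error for round-to-nearest is LSB/2 = 39.7 µV.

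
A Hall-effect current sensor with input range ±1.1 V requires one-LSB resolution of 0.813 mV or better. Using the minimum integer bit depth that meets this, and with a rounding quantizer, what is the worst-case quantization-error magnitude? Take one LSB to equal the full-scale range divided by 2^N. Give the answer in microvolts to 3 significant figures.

269 µV

Span: 1.1 V − (-1.1 V) = 2.2 V.
Levels needed ≥ 2.2/0.813 mV = 2706. 2^12 = 4096 suffices, so N_min = 12.
LSB = 2.2 V ÷ 2^12 = 2.2/4096 V = 0.53711 mV.
Max error for round-to-nearest is LSB/2 = 269 µV.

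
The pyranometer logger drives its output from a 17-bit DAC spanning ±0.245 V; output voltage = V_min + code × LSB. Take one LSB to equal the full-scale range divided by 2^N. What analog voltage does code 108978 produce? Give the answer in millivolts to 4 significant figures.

162.4 mV

Span: 0.245 V − (-0.245 V) = 0.49 V. LSB = 0.49 V / 2^17.
V_out = V_min + code × LSB = -0.245 V + 108978 × 0.49 V / 131072
      = -0.245 V + 0.407404 V = 0.162404 V.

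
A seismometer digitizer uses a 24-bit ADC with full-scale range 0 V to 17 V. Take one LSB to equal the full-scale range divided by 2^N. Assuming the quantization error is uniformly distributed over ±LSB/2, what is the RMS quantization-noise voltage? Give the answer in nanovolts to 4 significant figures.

292.5 nV

Span = 17 V.
One LSB is 17 V / 16777216 = 1.01328 µV.
RMS of a uniform error over width LSB is LSB/√12 = 292.5 nV.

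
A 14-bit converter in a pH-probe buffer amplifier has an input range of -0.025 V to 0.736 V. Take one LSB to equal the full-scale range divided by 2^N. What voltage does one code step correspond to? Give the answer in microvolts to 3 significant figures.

Span: 0.736 V − (-0.025 V) = 0.761 V.
2^14 = 16384 levels.
LSB = 0.761 V / 2^14 = 46.4 µV.

46.4 µV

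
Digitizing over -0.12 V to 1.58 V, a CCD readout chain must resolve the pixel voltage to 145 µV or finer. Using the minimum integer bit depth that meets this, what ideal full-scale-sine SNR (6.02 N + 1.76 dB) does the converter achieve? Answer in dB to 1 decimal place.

Span: 1.58 V − (-0.12 V) = 1.7 V.
Need 2^N ≥ 1.7 V / 145 µV = 11720 → N_min = 14.
SNR = 6.02 × 14 + 1.76 = 86.04 dB.

86.0 dB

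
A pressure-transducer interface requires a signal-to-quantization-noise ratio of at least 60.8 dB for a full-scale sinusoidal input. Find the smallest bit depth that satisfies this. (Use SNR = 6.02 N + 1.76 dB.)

10 bits

N ≥ (60.8 − 1.76)/6.02 = 9.807 → N_min = 10.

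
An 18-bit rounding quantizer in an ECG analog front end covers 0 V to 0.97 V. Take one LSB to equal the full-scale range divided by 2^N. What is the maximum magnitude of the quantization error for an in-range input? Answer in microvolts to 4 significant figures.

V_FS = 0.97 V.
Step size = 0.97/262144 V = 3.70026 µV.
Worst-case error for round-to-nearest is half an LSB: 1.850 µV.

1.850 µV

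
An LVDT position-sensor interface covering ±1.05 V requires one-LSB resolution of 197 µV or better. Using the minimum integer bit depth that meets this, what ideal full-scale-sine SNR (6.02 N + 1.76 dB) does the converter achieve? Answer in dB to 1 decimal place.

The full-scale span is 1.05 − (-1.05) = 2.1 V.
Required number of levels: 2.1/197 µV = 10660; smallest N with 2^N ≥ that is 14.
Ideal SNR at N = 14: 6.02·14 + 1.76 = 86.0 dB.

86.0 dB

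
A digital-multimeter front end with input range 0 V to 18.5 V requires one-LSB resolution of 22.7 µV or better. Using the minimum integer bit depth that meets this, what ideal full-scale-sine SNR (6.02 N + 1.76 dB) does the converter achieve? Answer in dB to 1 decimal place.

Span = 18.5 V.
Required number of levels: 18.5/22.7 µV = 814980; smallest N with 2^N ≥ that is 20.
Ideal SNR at N = 20: 6.02·20 + 1.76 = 122.2 dB.

122.2 dB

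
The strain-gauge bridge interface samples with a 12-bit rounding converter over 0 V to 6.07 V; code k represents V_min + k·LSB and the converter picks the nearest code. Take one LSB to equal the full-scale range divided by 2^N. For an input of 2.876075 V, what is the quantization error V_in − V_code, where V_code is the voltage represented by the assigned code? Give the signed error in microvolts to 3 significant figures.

Full-scale range = 6.07 V. LSB = 6.07 V / 2^12 ≈ 1.482 mV.
Position in LSBs: (2.876075 − (0)) × 4096/6.07 = 1940.7584; rounding gives k = 1941.
V_code = 0 + (1941/4096) × 6.07 = 2.876433105 V.
Error = V_in − V_code = 2.876075 − (2.876433105) = −358 µV.

−358 µV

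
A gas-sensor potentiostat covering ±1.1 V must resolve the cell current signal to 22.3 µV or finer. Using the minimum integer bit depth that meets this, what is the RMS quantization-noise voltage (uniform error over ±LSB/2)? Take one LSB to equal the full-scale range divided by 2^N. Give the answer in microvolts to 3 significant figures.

The full-scale span is 1.1 − (-1.1) = 2.2 V.
Need 2^N ≥ 2.2 V / 22.3 µV = 98650 → N_min = 17.
Step size = 2.2/131072 V = 16.785 µV.
V_rms = LSB/√12 = 4.85 µV.

4.85 µV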